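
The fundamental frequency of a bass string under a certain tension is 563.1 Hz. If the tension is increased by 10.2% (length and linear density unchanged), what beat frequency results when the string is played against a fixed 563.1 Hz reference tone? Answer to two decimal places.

For a string, f ∝ √T, so the new frequency is 563.1·√1.102 = 591.1209 Hz.
f_beat = |591.1209 − 563.1| = 28.02 Hz.

28.02 Hz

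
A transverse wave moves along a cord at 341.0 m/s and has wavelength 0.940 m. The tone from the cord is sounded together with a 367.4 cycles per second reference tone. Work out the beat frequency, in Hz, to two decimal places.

4.63 Hz

Source frequency f = v/λ = 341.0/0.940 = 362.7660 Hz.
f_beat = |362.7660 − 367.4| = 4.63 Hz.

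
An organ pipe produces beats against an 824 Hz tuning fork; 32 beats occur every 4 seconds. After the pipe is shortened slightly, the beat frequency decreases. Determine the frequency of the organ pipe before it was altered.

Beat frequency = 32/4 = 8 Hz.
|f − 824| = 8, so the organ pipe was at either 816 Hz or 832 Hz.
A shorter pipe has a higher fundamental; the adjustment raises the organ pipe's frequency.
The beat rate fell, so the adjustment moved the organ pipe toward 824 Hz — it must have started below the reference.

816 Hz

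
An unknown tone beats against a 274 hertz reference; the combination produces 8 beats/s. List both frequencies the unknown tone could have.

266 Hz or 282 Hz

|f − 274| = 8, so f = 274 ± 8.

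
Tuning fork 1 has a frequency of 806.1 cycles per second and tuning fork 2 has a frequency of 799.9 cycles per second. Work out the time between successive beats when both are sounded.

0.161 s

f_beat = |806.1 − 799.9| = 6.2 Hz.
Beat period T = 1 / f_beat = 1 / 6.2 s.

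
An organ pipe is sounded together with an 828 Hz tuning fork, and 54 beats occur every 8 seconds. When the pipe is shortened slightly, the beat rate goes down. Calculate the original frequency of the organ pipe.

Beat frequency = 54/8 = 6.75 Hz.
|f − 828| = 6.75, so the organ pipe was at either 821.25 Hz or 834.75 Hz.
A shorter pipe has a higher fundamental; the adjustment raises the organ pipe's frequency.
The beat rate fell, so the adjustment moved the organ pipe toward 828 Hz — it must have started below the reference.

821.25 Hz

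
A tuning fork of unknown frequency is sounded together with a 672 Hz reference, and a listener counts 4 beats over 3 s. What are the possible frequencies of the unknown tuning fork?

Beat frequency = 4/3 = 1.3333 Hz.
|f − 672| = 1.3333, so f = 672 ± 1.3333.

670.6667 Hz or 673.3333 Hz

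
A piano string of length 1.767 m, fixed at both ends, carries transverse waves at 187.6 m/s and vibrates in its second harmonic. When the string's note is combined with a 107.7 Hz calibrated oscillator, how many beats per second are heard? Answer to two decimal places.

For a string fixed at both ends, f_n = n·v/(2L) = 2·187.6/(2·1.767) = 106.1686 Hz.
f_beat = |106.1686 − 107.7| = 1.53 Hz.

1.53 Hz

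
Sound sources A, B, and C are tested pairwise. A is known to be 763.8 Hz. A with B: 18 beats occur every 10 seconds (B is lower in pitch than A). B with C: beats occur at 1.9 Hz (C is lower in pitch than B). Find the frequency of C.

760.1 Hz

A–B: Beat frequency = 18/10 = 1.8 Hz.
B is below A, so f_B = 763.8 − 1.8 = 762 Hz.
C is below B, so f_C = 762 − 1.9 = 760.1 Hz.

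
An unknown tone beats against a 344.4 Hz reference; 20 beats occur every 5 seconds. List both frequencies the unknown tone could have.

340.4 Hz or 348.4 Hz

Beat frequency = 20/5 = 4 Hz.
|f − 344.4| = 4, so f = 344.4 ± 4.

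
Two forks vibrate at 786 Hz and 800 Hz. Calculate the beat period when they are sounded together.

0.071 s

f_beat = |786 − 800| = 14 Hz.
Beat period T = 1 / f_beat = 1 / 14 s.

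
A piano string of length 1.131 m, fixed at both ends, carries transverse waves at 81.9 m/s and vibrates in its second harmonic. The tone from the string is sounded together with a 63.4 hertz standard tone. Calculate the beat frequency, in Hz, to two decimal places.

9.01 Hz

For a string fixed at both ends, f_n = n·v/(2L) = 2·81.9/(2·1.131) = 72.4138 Hz.
f_beat = |72.4138 − 63.4| = 9.01 Hz.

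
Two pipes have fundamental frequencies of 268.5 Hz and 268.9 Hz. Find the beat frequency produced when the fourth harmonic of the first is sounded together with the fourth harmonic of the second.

Fourth harmonic of the first: 4·268.5 = 1074.0 Hz.
Fourth harmonic of the second: 4·268.9 = 1075.6 Hz.
f_beat = |1074.0 − 1075.6| = 1.6 Hz.

1.6 Hz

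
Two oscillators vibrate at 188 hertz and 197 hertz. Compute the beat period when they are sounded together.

f_beat = |188 − 197| = 9 Hz.
Beat period T = 1 / f_beat = 1 / 9 s.

0.111 s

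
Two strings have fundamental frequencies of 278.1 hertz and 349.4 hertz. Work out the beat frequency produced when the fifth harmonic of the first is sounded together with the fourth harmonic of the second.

7.1 Hz

Fifth harmonic of the first: 5·278.1 = 1390.5 Hz.
Fourth harmonic of the second: 4·349.4 = 1397.6 Hz.
f_beat = |1390.5 − 1397.6| = 7.1 Hz.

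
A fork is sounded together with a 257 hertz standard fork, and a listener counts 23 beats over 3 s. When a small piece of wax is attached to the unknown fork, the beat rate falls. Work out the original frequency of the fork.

Beat frequency = 23/3 = 7.6667 Hz.
|f − 257| = 7.6667, so the fork was at either 249.3333 Hz or 264.6667 Hz.
Loading a fork with wax lowers its frequency; the adjustment lowers the fork's frequency.
The beat rate fell, so the adjustment moved the fork toward 257 Hz — it must have started above the reference.

264.6667 Hz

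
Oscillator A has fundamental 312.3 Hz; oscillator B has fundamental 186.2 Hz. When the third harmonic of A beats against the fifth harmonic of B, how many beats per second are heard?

Third harmonic of the first: 3·312.3 = 936.9 Hz.
Fifth harmonic of the second: 5·186.2 = 931.0 Hz.
f_beat = |936.9 − 931.0| = 5.9 Hz.

5.9 Hz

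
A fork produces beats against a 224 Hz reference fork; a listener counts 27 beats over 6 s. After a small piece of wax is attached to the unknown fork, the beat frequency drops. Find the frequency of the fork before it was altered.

228.5 Hz

Beat frequency = 27/6 = 4.5 Hz.
|f − 224| = 4.5, so the fork was at either 219.5 Hz or 228.5 Hz.
Loading a fork with wax lowers its frequency; the adjustment lowers the fork's frequency.
The beat rate fell, so the adjustment moved the fork toward 224 Hz — it must have started above the reference.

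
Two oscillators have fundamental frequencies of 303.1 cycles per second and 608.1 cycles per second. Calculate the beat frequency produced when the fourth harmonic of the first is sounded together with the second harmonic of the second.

Fourth harmonic of the first: 4·303.1 = 1212.4 Hz.
Second harmonic of the second: 2·608.1 = 1216.2 Hz.
f_beat = |1212.4 − 1216.2| = 3.8 Hz.

3.8 Hz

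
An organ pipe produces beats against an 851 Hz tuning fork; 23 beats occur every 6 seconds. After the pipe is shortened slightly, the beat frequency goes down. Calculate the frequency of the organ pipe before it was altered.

Beat frequency = 23/6 = 3.8333 Hz.
|f − 851| = 3.8333, so the organ pipe was at either 847.1667 Hz or 854.8333 Hz.
A shorter pipe has a higher fundamental; the adjustment raises the organ pipe's frequency.
The beat rate fell, so the adjustment moved the organ pipe toward 851 Hz — it must have started below the reference.

847.1667 Hz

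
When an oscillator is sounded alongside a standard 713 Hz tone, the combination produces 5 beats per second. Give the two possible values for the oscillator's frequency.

708 Hz or 718 Hz

|f − 713| = 5, so f = 713 ± 5.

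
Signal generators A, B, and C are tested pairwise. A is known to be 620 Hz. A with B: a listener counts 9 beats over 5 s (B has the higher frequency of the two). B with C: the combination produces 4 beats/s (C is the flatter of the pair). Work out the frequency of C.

617.8 Hz

A–B: Beat frequency = 9/5 = 1.8 Hz.
B is above A, so f_B = 620 + 1.8 = 621.8 Hz.
C is below B, so f_C = 621.8 − 4 = 617.8 Hz.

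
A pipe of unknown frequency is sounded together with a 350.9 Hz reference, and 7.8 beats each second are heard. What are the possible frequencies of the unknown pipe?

|f − 350.9| = 7.8, so f = 350.9 ± 7.8.

343.1 Hz or 358.7 Hz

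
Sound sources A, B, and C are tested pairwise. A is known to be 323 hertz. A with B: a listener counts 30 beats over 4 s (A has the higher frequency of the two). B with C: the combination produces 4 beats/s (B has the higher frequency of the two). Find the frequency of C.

A–B: Beat frequency = 30/4 = 7.5 Hz.
B is below A, so f_B = 323 − 7.5 = 315.5 Hz.
C is below B, so f_C = 315.5 − 4 = 311.5 Hz.

311.5 Hz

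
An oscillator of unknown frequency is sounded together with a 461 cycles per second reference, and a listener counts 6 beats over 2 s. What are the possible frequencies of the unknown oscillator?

458 Hz or 464 Hz

Beat frequency = 6/2 = 3 Hz.
|f − 461| = 3, so f = 461 ± 3.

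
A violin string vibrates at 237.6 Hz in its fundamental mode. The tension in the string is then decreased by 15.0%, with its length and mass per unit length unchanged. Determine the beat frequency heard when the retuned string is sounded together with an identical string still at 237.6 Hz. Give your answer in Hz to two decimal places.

18.54 Hz

For a string, f ∝ √T, so the new frequency is 237.6·√0.850 = 219.0564 Hz.
f_beat = |219.0564 − 237.6| = 18.54 Hz.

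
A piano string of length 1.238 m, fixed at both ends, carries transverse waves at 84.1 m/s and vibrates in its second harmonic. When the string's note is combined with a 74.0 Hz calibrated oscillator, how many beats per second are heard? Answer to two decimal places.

6.07 Hz

For a string fixed at both ends, f_n = n·v/(2L) = 2·84.1/(2·1.238) = 67.9321 Hz.
f_beat = |67.9321 − 74.0| = 6.07 Hz.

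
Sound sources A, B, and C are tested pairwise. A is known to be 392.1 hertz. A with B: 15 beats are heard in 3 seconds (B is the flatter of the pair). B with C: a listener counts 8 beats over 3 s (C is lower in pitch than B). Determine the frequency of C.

384.4333 Hz

A–B: Beat frequency = 15/3 = 5 Hz.
B is below A, so f_B = 392.1 − 5 = 387.1 Hz.
B–C: Beat frequency = 8/3 = 2.6667 Hz.
C is below B, so f_C = 387.1 − 2.6667 = 384.4333 Hz.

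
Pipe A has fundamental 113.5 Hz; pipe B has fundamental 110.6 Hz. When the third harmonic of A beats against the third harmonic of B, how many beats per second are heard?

Third harmonic of the first: 3·113.5 = 340.5 Hz.
Third harmonic of the second: 3·110.6 = 331.8 Hz.
f_beat = |340.5 − 331.8| = 8.7 Hz.

8.7 Hz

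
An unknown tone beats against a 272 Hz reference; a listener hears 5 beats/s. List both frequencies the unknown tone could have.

|f − 272| = 5, so f = 272 ± 5.

267 Hz or 277 Hz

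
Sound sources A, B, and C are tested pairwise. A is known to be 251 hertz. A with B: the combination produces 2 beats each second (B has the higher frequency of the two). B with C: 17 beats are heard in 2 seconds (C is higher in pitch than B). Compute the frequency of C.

261.5 Hz

B is above A, so f_B = 251 + 2 = 253 Hz.
B–C: Beat frequency = 17/2 = 8.5 Hz.
C is above B, so f_C = 253 + 8.5 = 261.5 Hz.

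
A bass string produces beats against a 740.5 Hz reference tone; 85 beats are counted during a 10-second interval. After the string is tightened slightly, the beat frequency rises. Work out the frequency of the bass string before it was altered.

749 Hz

Beat frequency = 85/10 = 8.5 Hz.
|f − 740.5| = 8.5, so the bass string was at either 732 Hz or 749 Hz.
Increasing tension raises a string's frequency; the adjustment raises the bass string's frequency.
The beat rate rose, so the adjustment moved the bass string further from 740.5 Hz — it was already above the reference.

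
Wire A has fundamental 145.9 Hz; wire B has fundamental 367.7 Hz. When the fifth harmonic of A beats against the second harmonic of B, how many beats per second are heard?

5.9 Hz

Fifth harmonic of the first: 5·145.9 = 729.5 Hz.
Second harmonic of the second: 2·367.7 = 735.4 Hz.
f_beat = |729.5 − 735.4| = 5.9 Hz.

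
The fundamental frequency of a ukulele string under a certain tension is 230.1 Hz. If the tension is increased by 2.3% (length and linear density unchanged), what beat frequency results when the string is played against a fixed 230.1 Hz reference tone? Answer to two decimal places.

For a string, f ∝ √T, so the new frequency is 230.1·√1.023 = 232.7311 Hz.
f_beat = |232.7311 − 230.1| = 2.63 Hz.

2.63 Hz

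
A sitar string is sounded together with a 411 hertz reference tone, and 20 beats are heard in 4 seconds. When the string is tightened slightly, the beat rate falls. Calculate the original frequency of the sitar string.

Beat frequency = 20/4 = 5 Hz.
|f − 411| = 5, so the sitar string was at either 406 Hz or 416 Hz.
Increasing tension raises a string's frequency; the adjustment raises the sitar string's frequency.
The beat rate fell, so the adjustment moved the sitar string toward 411 Hz — it must have started below the reference.

406 Hz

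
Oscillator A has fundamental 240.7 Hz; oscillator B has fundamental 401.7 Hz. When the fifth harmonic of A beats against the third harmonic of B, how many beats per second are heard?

Fifth harmonic of the first: 5·240.7 = 1203.5 Hz.
Third harmonic of the second: 3·401.7 = 1205.1 Hz.
f_beat = |1203.5 − 1205.1| = 1.6 Hz.

1.6 Hz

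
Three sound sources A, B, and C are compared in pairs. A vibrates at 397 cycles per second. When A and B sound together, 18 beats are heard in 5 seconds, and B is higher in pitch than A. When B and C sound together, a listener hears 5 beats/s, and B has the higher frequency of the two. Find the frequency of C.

395.6 Hz

A–B: Beat frequency = 18/5 = 3.6 Hz.
B is above A, so f_B = 397 + 3.6 = 400.6 Hz.
C is below B, so f_C = 400.6 − 5 = 395.6 Hz.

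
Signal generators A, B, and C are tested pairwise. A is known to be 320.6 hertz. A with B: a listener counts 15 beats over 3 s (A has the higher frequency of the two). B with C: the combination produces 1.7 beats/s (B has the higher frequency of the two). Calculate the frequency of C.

A–B: Beat frequency = 15/3 = 5 Hz.
B is below A, so f_B = 320.6 − 5 = 315.6 Hz.
C is below B, so f_C = 315.6 − 1.7 = 313.9 Hz.

313.9 Hz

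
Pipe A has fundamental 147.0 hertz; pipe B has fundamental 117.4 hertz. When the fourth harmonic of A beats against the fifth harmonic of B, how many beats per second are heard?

1.0 Hz

Fourth harmonic of the first: 4·147.0 = 588.0 Hz.
Fifth harmonic of the second: 5·117.4 = 587.0 Hz.
f_beat = |588.0 − 587.0| = 1.0 Hz.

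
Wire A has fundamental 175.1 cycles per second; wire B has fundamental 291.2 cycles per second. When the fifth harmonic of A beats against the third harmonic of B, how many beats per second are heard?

1.9 Hz

Fifth harmonic of the first: 5·175.1 = 875.5 Hz.
Third harmonic of the second: 3·291.2 = 873.6 Hz.
f_beat = |875.5 − 873.6| = 1.9 Hz.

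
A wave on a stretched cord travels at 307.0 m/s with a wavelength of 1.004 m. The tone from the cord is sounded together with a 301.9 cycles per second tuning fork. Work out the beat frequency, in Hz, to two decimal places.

Source frequency f = v/λ = 307.0/1.004 = 305.7769 Hz.
f_beat = |305.7769 − 301.9| = 3.88 Hz.

3.88 Hz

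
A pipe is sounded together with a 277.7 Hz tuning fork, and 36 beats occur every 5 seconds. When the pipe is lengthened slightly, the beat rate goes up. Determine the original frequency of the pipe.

270.5 Hz

Beat frequency = 36/5 = 7.2 Hz.
|f − 277.7| = 7.2, so the pipe was at either 270.5 Hz or 284.9 Hz.
A longer pipe has a lower fundamental; the adjustment lowers the pipe's frequency.
The beat rate rose, so the adjustment moved the pipe further from 277.7 Hz — it was already below the reference.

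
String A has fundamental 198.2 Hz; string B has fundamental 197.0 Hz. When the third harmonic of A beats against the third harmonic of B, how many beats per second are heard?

Third harmonic of the first: 3·198.2 = 594.6 Hz.
Third harmonic of the second: 3·197.0 = 591.0 Hz.
f_beat = |594.6 − 591.0| = 3.6 Hz.

3.6 Hz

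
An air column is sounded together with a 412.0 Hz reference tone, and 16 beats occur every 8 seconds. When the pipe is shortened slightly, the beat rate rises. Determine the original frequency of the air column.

414 Hz

Beat frequency = 16/8 = 2 Hz.
|f − 412.0| = 2, so the air column was at either 410 Hz or 414 Hz.
A shorter pipe has a higher fundamental; the adjustment raises the air column's frequency.
The beat rate rose, so the adjustment moved the air column further from 412.0 Hz — it was already above the reference.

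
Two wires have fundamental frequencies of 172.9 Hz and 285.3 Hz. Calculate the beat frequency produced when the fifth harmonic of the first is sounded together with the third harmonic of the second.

Fifth harmonic of the first: 5·172.9 = 864.5 Hz.
Third harmonic of the second: 3·285.3 = 855.9 Hz.
f_beat = |864.5 − 855.9| = 8.6 Hz.

8.6 Hz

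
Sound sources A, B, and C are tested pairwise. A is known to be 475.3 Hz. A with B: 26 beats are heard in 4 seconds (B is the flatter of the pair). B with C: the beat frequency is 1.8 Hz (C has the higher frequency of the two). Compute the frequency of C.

A–B: Beat frequency = 26/4 = 6.5 Hz.
B is below A, so f_B = 475.3 − 6.5 = 468.8 Hz.
C is above B, so f_C = 468.8 + 1.8 = 470.6 Hz.

470.6 Hz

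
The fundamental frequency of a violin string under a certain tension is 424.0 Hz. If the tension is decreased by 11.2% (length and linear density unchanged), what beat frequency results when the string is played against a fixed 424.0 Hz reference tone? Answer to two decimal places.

24.45 Hz

For a string, f ∝ √T, so the new frequency is 424.0·√0.888 = 399.5511 Hz.
f_beat = |399.5511 − 424.0| = 24.45 Hz.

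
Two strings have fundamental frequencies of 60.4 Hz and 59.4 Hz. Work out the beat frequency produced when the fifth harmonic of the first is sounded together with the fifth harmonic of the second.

Fifth harmonic of the first: 5·60.4 = 302.0 Hz.
Fifth harmonic of the second: 5·59.4 = 297.0 Hz.
f_beat = |302.0 − 297.0| = 5.0 Hz.

5.0 Hz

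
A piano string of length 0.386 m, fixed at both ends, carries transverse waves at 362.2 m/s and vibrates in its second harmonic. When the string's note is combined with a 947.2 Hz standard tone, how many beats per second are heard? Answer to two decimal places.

For a string fixed at both ends, f_n = n·v/(2L) = 2·362.2/(2·0.386) = 938.3420 Hz.
f_beat = |938.3420 − 947.2| = 8.86 Hz.

8.86 Hz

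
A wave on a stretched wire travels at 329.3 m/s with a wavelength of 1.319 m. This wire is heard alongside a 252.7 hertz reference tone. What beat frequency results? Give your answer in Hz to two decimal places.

Source frequency f = v/λ = 329.3/1.319 = 249.6588 Hz.
f_beat = |249.6588 − 252.7| = 3.04 Hz.

3.04 Hz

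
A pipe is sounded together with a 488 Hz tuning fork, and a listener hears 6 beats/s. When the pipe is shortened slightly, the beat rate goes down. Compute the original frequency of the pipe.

|f − 488| = 6, so the pipe was at either 482 Hz or 494 Hz.
A shorter pipe has a higher fundamental; the adjustment raises the pipe's frequency.
The beat rate fell, so the adjustment moved the pipe toward 488 Hz — it must have started below the reference.

482 Hz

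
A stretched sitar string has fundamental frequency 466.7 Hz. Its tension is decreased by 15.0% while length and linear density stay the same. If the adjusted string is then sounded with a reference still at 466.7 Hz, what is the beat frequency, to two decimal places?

For a string, f ∝ √T, so the new frequency is 466.7·√0.850 = 430.2761 Hz.
f_beat = |430.2761 − 466.7| = 36.42 Hz.

36.42 Hz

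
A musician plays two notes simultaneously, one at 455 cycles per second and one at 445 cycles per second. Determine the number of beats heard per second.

10 Hz

Beats arise from superposition of two nearby frequencies; the beat rate is |f₁ − f₂|.
|455 − 445| = 10 Hz.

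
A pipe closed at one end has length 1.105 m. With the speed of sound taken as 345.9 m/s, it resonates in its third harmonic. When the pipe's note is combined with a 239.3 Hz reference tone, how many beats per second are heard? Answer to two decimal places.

4.53 Hz

Closed pipe (odd harmonics): f_n = n·v/(4L) = 3·345.9/(4·1.105) = 234.7738 Hz.
f_beat = |234.7738 − 239.3| = 4.53 Hz.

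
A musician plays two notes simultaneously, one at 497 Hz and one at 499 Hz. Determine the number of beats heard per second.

2 Hz

The beat frequency equals the magnitude of the frequency difference.
|497 − 499| = 2 Hz.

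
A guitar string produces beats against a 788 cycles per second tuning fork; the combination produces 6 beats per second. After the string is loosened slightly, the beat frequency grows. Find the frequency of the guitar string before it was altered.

|f − 788| = 6, so the guitar string was at either 782 Hz or 794 Hz.
Reducing tension lowers a string's frequency; the adjustment lowers the guitar string's frequency.
The beat rate rose, so the adjustment moved the guitar string further from 788 Hz — it was already below the reference.

782 Hz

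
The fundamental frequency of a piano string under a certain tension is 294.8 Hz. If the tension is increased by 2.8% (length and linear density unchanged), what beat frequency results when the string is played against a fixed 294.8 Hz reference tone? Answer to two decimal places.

4.10 Hz

For a string, f ∝ √T, so the new frequency is 294.8·√1.028 = 298.8987 Hz.
f_beat = |298.8987 − 294.8| = 4.10 Hz.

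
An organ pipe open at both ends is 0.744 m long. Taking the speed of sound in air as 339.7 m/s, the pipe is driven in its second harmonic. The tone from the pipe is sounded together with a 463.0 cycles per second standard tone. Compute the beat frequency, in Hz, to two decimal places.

Open pipe: f_n = n·v/(2L) = 2·339.7/(2·0.744) = 456.5860 Hz.
f_beat = |456.5860 − 463.0| = 6.41 Hz.

6.41 Hz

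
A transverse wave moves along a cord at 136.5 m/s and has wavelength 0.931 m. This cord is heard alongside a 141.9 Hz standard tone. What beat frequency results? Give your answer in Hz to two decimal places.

Source frequency f = v/λ = 136.5/0.931 = 146.6165 Hz.
f_beat = |146.6165 − 141.9| = 4.72 Hz.

4.72 Hz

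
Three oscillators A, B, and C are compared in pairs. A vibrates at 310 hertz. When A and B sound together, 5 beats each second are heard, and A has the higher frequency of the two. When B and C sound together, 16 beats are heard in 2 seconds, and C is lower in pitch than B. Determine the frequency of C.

297 Hz

B is below A, so f_B = 310 − 5 = 305 Hz.
B–C: Beat frequency = 16/2 = 8 Hz.
C is below B, so f_C = 305 − 8 = 297 Hz.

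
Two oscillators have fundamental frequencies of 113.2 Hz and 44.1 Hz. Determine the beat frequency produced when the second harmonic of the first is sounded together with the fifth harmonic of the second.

5.9 Hz

Second harmonic of the first: 2·113.2 = 226.4 Hz.
Fifth harmonic of the second: 5·44.1 = 220.5 Hz.
f_beat = |226.4 − 220.5| = 5.9 Hz.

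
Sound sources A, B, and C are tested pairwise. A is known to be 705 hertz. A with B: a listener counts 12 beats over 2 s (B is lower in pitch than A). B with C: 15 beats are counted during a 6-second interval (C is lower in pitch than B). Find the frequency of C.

696.5 Hz

A–B: Beat frequency = 12/2 = 6 Hz.
B is below A, so f_B = 705 − 6 = 699 Hz.
B–C: Beat frequency = 15/6 = 2.5 Hz.
C is below B, so f_C = 699 − 2.5 = 696.5 Hz.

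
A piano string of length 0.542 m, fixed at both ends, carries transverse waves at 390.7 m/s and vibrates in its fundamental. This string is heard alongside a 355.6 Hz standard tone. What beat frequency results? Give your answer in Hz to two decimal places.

4.82 Hz

For a string fixed at both ends, f_n = n·v/(2L) = 1·390.7/(2·0.542) = 360.4244 Hz.
f_beat = |360.4244 − 355.6| = 4.82 Hz.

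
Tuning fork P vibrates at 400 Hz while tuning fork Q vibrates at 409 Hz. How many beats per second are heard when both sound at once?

Beats arise from superposition of two nearby frequencies; the beat rate is |f₁ − f₂|.
|400 − 409| = 9 Hz.

9 Hz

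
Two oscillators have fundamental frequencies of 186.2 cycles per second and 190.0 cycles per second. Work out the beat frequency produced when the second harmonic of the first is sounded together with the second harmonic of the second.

Second harmonic of the first: 2·186.2 = 372.4 Hz.
Second harmonic of the second: 2·190.0 = 380.0 Hz.
f_beat = |372.4 − 380.0| = 7.6 Hz.

7.6 Hz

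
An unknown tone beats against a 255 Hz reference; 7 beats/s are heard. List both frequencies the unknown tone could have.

|f − 255| = 7, so f = 255 ± 7.

248 Hz or 262 Hz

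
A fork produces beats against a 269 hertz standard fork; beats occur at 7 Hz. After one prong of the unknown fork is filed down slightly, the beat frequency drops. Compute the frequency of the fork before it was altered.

|f − 269| = 7, so the fork was at either 262 Hz or 276 Hz.
Filing a prong removes mass and raises the fork's frequency; the adjustment raises the fork's frequency.
The beat rate fell, so the adjustment moved the fork toward 269 Hz — it must have started below the reference.

262 Hz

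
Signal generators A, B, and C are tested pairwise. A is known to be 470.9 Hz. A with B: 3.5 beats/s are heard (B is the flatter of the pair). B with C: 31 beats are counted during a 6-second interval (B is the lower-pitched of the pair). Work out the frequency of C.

472.5667 Hz

B is below A, so f_B = 470.9 − 3.5 = 467.4 Hz.
B–C: Beat frequency = 31/6 = 5.1667 Hz.
C is above B, so f_C = 467.4 + 5.1667 = 472.5667 Hz.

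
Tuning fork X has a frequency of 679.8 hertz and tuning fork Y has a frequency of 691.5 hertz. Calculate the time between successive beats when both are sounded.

f_beat = |679.8 − 691.5| = 11.7 Hz.
Beat period T = 1 / f_beat = 1 / 11.7 s.

0.085 s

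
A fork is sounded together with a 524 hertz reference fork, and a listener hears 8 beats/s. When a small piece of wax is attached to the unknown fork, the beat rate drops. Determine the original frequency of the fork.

532 Hz

|f − 524| = 8, so the fork was at either 516 Hz or 532 Hz.
Loading a fork with wax lowers its frequency; the adjustment lowers the fork's frequency.
The beat rate fell, so the adjustment moved the fork toward 524 Hz — it must have started above the reference.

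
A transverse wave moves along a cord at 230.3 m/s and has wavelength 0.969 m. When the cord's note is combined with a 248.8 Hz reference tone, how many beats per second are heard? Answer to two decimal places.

11.13 Hz

Source frequency f = v/λ = 230.3/0.969 = 237.6677 Hz.
f_beat = |237.6677 − 248.8| = 11.13 Hz.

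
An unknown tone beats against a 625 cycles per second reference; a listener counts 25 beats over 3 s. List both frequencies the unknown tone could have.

Beat frequency = 25/3 = 8.3333 Hz.
|f − 625| = 8.3333, so f = 625 ± 8.3333.

616.6667 Hz or 633.3333 Hz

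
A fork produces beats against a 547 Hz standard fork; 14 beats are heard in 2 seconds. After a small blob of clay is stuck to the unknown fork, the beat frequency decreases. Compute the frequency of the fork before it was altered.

554 Hz

Beat frequency = 14/2 = 7 Hz.
|f − 547| = 7, so the fork was at either 540 Hz or 554 Hz.
Adding mass to a fork lowers its frequency; the adjustment lowers the fork's frequency.
The beat rate fell, so the adjustment moved the fork toward 547 Hz — it must have started above the reference.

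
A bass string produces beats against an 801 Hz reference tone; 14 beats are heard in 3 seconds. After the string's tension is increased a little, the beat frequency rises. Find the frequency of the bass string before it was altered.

Beat frequency = 14/3 = 4.6667 Hz.
|f − 801| = 4.6667, so the bass string was at either 796.3333 Hz or 805.6667 Hz.
Higher tension means higher frequency; the adjustment raises the bass string's frequency.
The beat rate rose, so the adjustment moved the bass string further from 801 Hz — it was already above the reference.

805.6667 Hz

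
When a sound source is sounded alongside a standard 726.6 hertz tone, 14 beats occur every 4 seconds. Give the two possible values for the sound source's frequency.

Beat frequency = 14/4 = 3.5 Hz.
|f − 726.6| = 3.5, so f = 726.6 ± 3.5.

723.1 Hz or 730.1 Hz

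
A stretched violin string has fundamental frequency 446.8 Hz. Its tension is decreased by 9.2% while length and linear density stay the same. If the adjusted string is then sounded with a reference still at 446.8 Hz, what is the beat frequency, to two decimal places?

For a string, f ∝ √T, so the new frequency is 446.8·√0.908 = 425.7514 Hz.
f_beat = |425.7514 − 446.8| = 21.05 Hz.

21.05 Hz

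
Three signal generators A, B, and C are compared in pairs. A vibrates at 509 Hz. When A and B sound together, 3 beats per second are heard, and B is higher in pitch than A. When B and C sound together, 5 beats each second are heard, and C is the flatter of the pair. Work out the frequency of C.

507 Hz

B is above A, so f_B = 509 + 3 = 512 Hz.
C is below B, so f_C = 512 − 5 = 507 Hz.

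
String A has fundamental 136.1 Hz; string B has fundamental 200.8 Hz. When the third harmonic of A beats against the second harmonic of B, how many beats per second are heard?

Third harmonic of the first: 3·136.1 = 408.3 Hz.
Second harmonic of the second: 2·200.8 = 401.6 Hz.
f_beat = |408.3 − 401.6| = 6.7 Hz.

6.7 Hz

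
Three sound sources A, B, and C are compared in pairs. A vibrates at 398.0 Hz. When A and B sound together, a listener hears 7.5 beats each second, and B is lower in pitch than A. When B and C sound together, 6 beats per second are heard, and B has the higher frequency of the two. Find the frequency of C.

384.5 Hz

B is below A, so f_B = 398.0 − 7.5 = 390.5 Hz.
C is below B, so f_C = 390.5 − 6 = 384.5 Hz.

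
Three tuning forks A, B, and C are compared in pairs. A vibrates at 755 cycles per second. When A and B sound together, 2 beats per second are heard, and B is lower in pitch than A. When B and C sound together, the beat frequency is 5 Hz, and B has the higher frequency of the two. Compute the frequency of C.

B is below A, so f_B = 755 − 2 = 753 Hz.
C is below B, so f_C = 753 − 5 = 748 Hz.

748 Hz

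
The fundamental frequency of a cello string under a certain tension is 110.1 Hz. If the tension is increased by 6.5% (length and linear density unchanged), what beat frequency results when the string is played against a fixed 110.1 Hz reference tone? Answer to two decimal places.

For a string, f ∝ √T, so the new frequency is 110.1·√1.065 = 113.6219 Hz.
f_beat = |113.6219 − 110.1| = 3.52 Hz.

3.52 Hz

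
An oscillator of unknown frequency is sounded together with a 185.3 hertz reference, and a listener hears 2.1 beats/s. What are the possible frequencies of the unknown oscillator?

183.2 Hz or 187.4 Hz

|f − 185.3| = 2.1, so f = 185.3 ± 2.1.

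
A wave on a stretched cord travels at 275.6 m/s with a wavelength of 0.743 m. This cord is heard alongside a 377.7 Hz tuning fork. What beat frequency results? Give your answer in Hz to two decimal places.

6.77 Hz

Source frequency f = v/λ = 275.6/0.743 = 370.9287 Hz.
f_beat = |370.9287 − 377.7| = 6.77 Hz.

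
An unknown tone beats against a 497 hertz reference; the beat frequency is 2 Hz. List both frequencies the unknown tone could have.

|f − 497| = 2, so f = 497 ± 2.

495 Hz or 499 Hz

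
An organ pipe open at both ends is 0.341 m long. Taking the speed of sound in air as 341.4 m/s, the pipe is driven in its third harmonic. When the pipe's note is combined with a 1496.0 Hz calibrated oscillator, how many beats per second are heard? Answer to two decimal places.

Open pipe: f_n = n·v/(2L) = 3·341.4/(2·0.341) = 1501.7595 Hz.
f_beat = |1501.7595 − 1496.0| = 5.76 Hz.

5.76 Hz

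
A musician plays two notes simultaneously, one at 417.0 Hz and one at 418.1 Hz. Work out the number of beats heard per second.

Beats arise from superposition of two nearby frequencies; the beat rate is |f₁ − f₂|.
|417.0 − 418.1| = 1.1 Hz.

1.1 Hz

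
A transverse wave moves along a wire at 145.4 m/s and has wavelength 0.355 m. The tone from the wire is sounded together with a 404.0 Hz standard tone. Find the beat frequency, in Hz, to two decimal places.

Source frequency f = v/λ = 145.4/0.355 = 409.5775 Hz.
f_beat = |409.5775 − 404.0| = 5.58 Hz.

5.58 Hz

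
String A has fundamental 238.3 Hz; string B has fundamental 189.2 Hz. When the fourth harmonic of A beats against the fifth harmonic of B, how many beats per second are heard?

7.2 Hz

Fourth harmonic of the first: 4·238.3 = 953.2 Hz.
Fifth harmonic of the second: 5·189.2 = 946.0 Hz.
f_beat = |953.2 − 946.0| = 7.2 Hz.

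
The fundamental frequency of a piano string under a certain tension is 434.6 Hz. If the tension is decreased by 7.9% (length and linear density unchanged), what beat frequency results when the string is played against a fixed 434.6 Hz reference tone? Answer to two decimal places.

17.52 Hz

For a string, f ∝ √T, so the new frequency is 434.6·√0.921 = 417.0802 Hz.
f_beat = |417.0802 − 434.6| = 17.52 Hz.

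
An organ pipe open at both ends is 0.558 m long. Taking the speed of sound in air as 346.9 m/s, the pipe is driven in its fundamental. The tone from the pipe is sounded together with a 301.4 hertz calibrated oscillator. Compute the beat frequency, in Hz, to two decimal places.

Open pipe: f_n = n·v/(2L) = 1·346.9/(2·0.558) = 310.8423 Hz.
f_beat = |310.8423 − 301.4| = 9.44 Hz.

9.44 Hz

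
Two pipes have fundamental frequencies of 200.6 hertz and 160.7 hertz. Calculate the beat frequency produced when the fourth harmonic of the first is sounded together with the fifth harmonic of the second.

1.1 Hz

Fourth harmonic of the first: 4·200.6 = 802.4 Hz.
Fifth harmonic of the second: 5·160.7 = 803.5 Hz.
f_beat = |802.4 − 803.5| = 1.1 Hz.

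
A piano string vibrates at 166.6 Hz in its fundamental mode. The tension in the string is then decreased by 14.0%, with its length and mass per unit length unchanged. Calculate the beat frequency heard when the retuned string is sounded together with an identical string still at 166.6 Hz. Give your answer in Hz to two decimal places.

For a string, f ∝ √T, so the new frequency is 166.6·√0.860 = 154.4985 Hz.
f_beat = |154.4985 − 166.6| = 12.10 Hz.

12.10 Hz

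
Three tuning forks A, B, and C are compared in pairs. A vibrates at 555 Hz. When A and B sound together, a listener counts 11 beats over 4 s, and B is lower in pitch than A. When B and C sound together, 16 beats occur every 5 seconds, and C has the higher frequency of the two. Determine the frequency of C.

A–B: Beat frequency = 11/4 = 2.75 Hz.
B is below A, so f_B = 555 − 2.75 = 552.25 Hz.
B–C: Beat frequency = 16/5 = 3.2 Hz.
C is above B, so f_C = 552.25 + 3.2 = 555.45 Hz.

555.45 Hz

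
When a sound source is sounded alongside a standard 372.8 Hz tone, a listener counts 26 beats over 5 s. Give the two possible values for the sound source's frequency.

Beat frequency = 26/5 = 5.2 Hz.
|f − 372.8| = 5.2, so f = 372.8 ± 5.2.

367.6 Hz or 378 Hz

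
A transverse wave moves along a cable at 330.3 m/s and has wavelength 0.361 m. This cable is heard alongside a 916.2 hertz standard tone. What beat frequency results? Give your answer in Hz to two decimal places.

1.24 Hz

Source frequency f = v/λ = 330.3/0.361 = 914.9584 Hz.
f_beat = |914.9584 − 916.2| = 1.24 Hz.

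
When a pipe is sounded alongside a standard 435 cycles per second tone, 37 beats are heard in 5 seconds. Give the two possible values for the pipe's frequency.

427.6 Hz or 442.4 Hz

Beat frequency = 37/5 = 7.4 Hz.
|f − 435| = 7.4, so f = 435 ± 7.4.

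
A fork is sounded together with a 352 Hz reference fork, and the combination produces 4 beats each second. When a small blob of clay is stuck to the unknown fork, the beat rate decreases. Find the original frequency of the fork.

356 Hz

|f − 352| = 4, so the fork was at either 348 Hz or 356 Hz.
Adding mass to a fork lowers its frequency; the adjustment lowers the fork's frequency.
The beat rate fell, so the adjustment moved the fork toward 352 Hz — it must have started above the reference.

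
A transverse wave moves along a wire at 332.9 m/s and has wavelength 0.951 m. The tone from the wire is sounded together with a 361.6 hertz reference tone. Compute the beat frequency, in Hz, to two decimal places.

Source frequency f = v/λ = 332.9/0.951 = 350.0526 Hz.
f_beat = |350.0526 − 361.6| = 11.55 Hz.

11.55 Hz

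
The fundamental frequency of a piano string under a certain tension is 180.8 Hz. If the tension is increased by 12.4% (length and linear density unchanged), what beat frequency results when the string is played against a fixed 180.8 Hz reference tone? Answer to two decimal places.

For a string, f ∝ √T, so the new frequency is 180.8·√1.124 = 191.6821 Hz.
f_beat = |191.6821 − 180.8| = 10.88 Hz.

10.88 Hz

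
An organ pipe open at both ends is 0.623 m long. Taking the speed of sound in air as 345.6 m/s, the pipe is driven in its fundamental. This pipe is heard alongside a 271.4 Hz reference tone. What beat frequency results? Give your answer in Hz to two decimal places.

5.97 Hz

Open pipe: f_n = n·v/(2L) = 1·345.6/(2·0.623) = 277.3676 Hz.
f_beat = |277.3676 − 271.4| = 5.97 Hz.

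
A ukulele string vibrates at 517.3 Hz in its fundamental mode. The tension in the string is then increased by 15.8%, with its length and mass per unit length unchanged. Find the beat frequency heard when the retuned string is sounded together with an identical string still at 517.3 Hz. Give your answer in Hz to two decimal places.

For a string, f ∝ √T, so the new frequency is 517.3·√1.158 = 556.6686 Hz.
f_beat = |556.6686 − 517.3| = 39.37 Hz.

39.37 Hz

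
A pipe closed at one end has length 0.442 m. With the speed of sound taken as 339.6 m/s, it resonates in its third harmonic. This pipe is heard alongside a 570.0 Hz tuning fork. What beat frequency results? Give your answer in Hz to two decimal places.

Closed pipe (odd harmonics): f_n = n·v/(4L) = 3·339.6/(4·0.442) = 576.2443 Hz.
f_beat = |576.2443 − 570.0| = 6.24 Hz.

6.24 Hz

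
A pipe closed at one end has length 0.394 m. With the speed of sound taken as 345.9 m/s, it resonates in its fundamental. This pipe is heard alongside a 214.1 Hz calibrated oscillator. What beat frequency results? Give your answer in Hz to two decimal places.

Closed pipe (odd harmonics): f_n = n·v/(4L) = 1·345.9/(4·0.394) = 219.4797 Hz.
f_beat = |219.4797 − 214.1| = 5.38 Hz.

5.38 Hz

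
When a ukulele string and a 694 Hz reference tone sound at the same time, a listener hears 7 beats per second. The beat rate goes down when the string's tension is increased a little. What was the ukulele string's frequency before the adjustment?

687 Hz

|f − 694| = 7, so the ukulele string was at either 687 Hz or 701 Hz.
Higher tension means higher frequency; the adjustment raises the ukulele string's frequency.
The beat rate fell, so the adjustment moved the ukulele string toward 694 Hz — it must have started below the reference.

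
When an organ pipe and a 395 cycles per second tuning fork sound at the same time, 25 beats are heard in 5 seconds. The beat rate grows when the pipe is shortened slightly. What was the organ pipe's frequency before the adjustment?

400 Hz

Beat frequency = 25/5 = 5 Hz.
|f − 395| = 5, so the organ pipe was at either 390 Hz or 400 Hz.
A shorter pipe has a higher fundamental; the adjustment raises the organ pipe's frequency.
The beat rate rose, so the adjustment moved the organ pipe further from 395 Hz — it was already above the reference.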